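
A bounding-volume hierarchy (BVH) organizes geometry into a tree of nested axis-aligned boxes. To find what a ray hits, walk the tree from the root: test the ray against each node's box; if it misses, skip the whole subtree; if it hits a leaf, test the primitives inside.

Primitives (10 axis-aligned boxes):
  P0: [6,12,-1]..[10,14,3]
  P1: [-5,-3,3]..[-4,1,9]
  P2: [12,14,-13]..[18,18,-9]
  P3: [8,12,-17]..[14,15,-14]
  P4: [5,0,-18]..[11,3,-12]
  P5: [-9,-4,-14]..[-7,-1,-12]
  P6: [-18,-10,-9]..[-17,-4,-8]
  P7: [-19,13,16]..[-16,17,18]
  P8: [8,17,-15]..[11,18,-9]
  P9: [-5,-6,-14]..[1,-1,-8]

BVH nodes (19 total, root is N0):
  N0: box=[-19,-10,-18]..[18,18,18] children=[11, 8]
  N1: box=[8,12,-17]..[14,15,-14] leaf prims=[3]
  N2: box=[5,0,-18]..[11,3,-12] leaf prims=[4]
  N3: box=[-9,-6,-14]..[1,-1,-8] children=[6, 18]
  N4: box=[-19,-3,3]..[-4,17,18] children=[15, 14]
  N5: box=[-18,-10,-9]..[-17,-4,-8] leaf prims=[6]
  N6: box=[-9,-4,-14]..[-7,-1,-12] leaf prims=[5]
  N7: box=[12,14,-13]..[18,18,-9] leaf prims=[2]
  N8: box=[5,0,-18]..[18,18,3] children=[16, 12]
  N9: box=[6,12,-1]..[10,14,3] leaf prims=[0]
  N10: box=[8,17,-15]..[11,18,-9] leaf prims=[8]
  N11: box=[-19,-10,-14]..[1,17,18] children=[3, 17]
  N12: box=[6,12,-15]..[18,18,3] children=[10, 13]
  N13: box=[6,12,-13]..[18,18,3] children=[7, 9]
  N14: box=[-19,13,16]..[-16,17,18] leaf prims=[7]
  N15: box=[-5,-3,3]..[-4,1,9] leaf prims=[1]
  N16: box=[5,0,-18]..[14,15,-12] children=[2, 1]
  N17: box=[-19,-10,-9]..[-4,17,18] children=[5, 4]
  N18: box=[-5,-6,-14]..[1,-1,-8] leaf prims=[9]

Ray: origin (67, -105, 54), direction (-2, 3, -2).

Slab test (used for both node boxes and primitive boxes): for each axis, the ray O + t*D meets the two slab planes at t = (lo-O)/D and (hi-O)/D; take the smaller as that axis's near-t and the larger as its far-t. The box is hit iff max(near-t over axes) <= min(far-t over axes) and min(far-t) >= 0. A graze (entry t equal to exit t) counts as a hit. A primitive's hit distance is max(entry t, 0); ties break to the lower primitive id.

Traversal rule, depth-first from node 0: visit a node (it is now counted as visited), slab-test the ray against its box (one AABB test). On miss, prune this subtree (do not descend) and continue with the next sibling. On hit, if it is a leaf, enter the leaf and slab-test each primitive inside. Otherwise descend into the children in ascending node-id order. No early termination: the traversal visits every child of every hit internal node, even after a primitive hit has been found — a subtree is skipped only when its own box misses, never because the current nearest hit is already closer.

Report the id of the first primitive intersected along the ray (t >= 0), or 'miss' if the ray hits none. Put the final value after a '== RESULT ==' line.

Traverse from the root:
N0 x:[49/2,43] y:[95/3,41] z:[18,36] -> hit [95/3,36], descend [8, 11]
  N8 x:[49/2,31] y:[35,41] z:[51/2,36] -> miss, prune
  N11 x:[33,43] y:[95/3,122/3] z:[18,34] -> hit [33,34], descend [3, 17]
    N3 x:[33,38] y:[33,104/3] z:[31,34] -> hit [33,34], descend [6, 18]
      N6 x:[37,38] y:[101/3,104/3] z:[33,34] -> miss, prune
      N18 x:[33,36] y:[33,104/3] z:[31,34] -> hit [33,34] leaf, test {P9@t=33}
    N17 x:[71/2,43] y:[95/3,122/3] z:[18,63/2] -> miss, prune

7 AABB tests over nodes [0, 8, 11, 3, 6, 18, 17]; 1 leaf entered; closest P9.

== RESULT ==
9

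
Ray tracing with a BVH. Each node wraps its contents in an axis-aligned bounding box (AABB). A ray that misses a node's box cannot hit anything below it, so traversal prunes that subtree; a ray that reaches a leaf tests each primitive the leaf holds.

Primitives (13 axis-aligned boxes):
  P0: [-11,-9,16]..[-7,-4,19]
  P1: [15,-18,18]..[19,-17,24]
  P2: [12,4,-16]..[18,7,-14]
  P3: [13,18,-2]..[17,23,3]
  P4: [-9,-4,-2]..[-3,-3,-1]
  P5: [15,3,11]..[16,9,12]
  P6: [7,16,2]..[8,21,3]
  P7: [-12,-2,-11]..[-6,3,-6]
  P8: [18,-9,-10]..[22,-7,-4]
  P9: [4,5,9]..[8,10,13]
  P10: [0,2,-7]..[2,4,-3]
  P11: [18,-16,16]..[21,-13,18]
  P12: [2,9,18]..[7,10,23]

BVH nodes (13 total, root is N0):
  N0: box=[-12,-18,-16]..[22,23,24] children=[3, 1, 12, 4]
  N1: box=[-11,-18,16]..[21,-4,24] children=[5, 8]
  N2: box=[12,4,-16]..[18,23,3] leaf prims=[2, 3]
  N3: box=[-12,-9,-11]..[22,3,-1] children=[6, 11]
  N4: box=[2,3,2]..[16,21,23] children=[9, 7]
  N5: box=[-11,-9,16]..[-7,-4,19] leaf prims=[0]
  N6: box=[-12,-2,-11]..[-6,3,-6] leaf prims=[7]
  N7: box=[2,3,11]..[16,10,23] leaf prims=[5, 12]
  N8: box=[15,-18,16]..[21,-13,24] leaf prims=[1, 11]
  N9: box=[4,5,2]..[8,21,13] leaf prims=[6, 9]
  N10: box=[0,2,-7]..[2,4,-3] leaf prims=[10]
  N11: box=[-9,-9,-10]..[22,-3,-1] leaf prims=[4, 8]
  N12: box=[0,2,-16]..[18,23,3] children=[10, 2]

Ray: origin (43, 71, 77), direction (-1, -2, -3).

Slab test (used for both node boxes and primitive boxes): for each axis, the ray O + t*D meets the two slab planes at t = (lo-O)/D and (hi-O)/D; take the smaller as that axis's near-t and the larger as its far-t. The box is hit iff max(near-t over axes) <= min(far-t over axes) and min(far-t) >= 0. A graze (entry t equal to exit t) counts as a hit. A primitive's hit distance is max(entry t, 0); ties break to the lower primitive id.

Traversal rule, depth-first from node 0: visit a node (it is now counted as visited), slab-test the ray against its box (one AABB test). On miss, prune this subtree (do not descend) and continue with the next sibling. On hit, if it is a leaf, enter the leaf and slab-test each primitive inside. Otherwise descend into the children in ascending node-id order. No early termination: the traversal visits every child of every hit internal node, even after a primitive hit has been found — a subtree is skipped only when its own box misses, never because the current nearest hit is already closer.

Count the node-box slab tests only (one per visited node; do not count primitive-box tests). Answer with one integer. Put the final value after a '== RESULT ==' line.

Trace the traversal:
N0 x:[21,55] y:[24,89/2] z:[53/3,31] -> hit [24,31], descend [1, 3, 4, 12]
  N1 x:[22,54] y:[75/2,89/2] z:[53/3,61/3] -> miss, prune
  N3 x:[21,55] y:[34,40] z:[26,88/3] -> miss, prune
  N4 x:[27,41] y:[25,34] z:[18,25] -> miss, prune
  N12 x:[25,43] y:[24,69/2] z:[74/3,31] -> hit [25,31], descend [2, 10]
    N2 x:[25,31] y:[24,67/2] z:[74/3,31] -> hit [25,31] leaf, test {P2(miss), P3@t=26}
    N10 x:[41,43] y:[67/2,69/2] z:[80/3,28] -> miss, prune

7 AABB tests over nodes [0, 1, 3, 4, 12, 2, 10]; 1 leaf entered; closest P3.

== RESULT ==
7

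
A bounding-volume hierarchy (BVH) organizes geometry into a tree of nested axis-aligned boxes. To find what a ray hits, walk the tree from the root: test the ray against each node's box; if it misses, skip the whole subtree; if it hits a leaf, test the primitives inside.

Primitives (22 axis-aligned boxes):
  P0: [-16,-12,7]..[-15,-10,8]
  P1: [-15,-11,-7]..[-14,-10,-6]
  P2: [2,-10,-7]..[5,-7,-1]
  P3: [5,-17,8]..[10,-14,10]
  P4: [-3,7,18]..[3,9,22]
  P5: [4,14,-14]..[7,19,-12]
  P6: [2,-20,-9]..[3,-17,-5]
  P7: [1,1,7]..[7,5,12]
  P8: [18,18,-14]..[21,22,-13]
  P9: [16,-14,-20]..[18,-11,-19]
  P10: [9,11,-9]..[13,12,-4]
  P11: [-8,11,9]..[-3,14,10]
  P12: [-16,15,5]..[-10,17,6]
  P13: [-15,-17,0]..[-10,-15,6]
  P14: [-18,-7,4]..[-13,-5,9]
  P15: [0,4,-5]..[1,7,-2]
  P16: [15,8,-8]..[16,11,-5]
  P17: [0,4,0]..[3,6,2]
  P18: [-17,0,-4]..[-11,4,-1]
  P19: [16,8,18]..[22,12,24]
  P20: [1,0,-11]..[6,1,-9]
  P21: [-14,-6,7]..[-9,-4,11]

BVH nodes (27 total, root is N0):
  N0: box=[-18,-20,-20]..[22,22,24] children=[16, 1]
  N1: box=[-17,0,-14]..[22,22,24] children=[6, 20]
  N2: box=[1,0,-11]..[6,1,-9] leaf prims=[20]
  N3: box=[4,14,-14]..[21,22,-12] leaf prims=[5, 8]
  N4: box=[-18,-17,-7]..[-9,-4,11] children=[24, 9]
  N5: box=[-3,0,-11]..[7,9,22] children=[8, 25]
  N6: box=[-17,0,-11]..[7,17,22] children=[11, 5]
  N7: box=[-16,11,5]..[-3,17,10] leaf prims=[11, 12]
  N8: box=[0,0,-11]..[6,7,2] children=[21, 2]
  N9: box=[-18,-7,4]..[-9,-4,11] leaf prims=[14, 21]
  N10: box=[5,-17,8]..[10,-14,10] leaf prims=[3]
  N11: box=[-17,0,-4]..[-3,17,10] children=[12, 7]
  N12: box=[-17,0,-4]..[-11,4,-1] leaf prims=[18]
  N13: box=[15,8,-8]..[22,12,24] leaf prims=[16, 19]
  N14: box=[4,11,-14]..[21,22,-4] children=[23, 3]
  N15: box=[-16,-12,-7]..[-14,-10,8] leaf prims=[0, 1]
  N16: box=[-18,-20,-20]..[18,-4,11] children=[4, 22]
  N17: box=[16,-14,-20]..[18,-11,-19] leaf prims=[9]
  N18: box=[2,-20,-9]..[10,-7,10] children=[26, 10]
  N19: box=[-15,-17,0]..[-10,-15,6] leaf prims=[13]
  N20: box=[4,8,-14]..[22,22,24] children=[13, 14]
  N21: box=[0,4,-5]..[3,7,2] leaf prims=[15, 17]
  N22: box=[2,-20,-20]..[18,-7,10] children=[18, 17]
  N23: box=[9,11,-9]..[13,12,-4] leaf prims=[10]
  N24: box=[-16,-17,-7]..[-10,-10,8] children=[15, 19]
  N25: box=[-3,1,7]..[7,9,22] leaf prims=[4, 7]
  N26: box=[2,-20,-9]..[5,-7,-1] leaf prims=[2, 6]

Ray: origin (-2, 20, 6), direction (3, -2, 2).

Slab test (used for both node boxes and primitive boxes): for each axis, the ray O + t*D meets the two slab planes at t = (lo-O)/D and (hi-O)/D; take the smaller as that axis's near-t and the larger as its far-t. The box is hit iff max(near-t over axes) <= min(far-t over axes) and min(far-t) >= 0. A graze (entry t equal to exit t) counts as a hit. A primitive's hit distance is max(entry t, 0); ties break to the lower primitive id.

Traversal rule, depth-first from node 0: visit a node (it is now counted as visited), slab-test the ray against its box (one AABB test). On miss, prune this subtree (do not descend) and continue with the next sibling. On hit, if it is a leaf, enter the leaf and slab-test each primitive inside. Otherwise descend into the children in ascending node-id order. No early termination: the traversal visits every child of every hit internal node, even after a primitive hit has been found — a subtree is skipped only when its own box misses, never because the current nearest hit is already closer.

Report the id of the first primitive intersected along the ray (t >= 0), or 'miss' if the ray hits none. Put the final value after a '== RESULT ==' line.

Traverse from the root:
N0 x:[-16/3,8] y:[-1,20] z:[-13,9] -> hit [-1,8], descend [1, 16]
  N1 x:[-5,8] y:[-1,10] z:[-10,9] -> hit [-1,8], descend [6, 20]
    N6 x:[-5,3] y:[3/2,10] z:[-17/2,8] -> hit [3/2,3], descend [5, 11]
      N5 x:[-1/3,3] y:[11/2,10] z:[-17/2,8] -> miss, prune
      N11 x:[-5,-1/3] y:[3/2,10] z:[-5,2] -> miss, prune
    N20 x:[2,8] y:[-1,6] z:[-10,9] -> hit [2,6], descend [13, 14]
      N13 x:[17/3,8] y:[4,6] z:[-7,9] -> hit [17/3,6] leaf, test {P16(miss), P19@t=6}
      N14 x:[2,23/3] y:[-1,9/2] z:[-10,-5] -> miss, prune
  N16 x:[-16/3,20/3] y:[12,20] z:[-13,5/2] -> miss, prune

order=[0, 1, 6, 5, 11, 20, 13, 14, 16]  |boxes|=9  |leaves|=1  hit=P19

== RESULT ==
19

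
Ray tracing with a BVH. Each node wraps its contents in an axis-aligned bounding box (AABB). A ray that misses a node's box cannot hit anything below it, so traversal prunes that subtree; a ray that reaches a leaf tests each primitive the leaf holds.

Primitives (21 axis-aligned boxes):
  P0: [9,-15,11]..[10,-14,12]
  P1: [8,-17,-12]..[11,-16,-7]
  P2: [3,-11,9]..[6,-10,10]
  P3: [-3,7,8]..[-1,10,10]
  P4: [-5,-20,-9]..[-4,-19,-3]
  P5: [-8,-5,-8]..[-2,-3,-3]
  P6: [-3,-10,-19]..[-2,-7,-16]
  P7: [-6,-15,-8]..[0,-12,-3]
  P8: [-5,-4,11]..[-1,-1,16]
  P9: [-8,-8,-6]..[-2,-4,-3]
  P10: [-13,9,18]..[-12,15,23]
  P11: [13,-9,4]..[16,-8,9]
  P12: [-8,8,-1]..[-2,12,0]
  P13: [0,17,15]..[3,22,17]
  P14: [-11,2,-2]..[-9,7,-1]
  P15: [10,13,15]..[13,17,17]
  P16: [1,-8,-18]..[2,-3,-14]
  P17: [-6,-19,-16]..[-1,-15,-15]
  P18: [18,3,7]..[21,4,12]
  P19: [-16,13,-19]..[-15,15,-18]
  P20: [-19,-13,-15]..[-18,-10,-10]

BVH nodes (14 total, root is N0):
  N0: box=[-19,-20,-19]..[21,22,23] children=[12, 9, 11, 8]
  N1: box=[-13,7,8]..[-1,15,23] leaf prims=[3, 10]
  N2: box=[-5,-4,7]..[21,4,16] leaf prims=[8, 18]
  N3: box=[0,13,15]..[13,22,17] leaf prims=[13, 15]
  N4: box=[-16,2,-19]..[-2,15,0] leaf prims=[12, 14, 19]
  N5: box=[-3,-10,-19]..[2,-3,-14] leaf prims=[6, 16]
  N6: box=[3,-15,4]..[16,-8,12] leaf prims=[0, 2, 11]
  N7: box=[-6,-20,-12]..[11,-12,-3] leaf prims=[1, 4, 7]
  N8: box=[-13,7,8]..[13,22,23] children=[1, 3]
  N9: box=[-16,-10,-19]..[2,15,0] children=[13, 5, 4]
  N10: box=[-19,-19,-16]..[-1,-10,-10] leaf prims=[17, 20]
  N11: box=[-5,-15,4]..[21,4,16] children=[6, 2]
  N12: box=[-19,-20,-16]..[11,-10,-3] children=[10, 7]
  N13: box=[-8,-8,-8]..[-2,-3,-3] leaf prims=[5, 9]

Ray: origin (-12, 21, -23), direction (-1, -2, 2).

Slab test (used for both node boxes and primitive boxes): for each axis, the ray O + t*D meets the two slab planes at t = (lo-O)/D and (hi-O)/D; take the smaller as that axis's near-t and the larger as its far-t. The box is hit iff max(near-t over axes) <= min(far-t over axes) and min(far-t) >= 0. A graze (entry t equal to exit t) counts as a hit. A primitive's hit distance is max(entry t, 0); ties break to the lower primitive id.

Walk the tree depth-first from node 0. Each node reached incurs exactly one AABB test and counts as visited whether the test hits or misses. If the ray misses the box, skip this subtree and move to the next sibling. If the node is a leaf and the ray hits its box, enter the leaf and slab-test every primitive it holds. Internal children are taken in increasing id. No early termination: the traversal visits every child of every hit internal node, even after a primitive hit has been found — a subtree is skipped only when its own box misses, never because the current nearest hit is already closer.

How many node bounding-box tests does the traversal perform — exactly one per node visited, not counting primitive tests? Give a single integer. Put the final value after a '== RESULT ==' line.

Trace the traversal:
N0 x:[-33,7] y:[-1/2,41/2] z:[2,23] -> hit [2,7], descend [8, 9, 11, 12]
  N8 x:[-25,1] y:[-1/2,7] z:[31/2,23] -> miss, prune
  N9 x:[-14,4] y:[3,31/2] z:[2,23/2] -> hit [3,4], descend [4, 5, 13]
    N4 x:[-10,4] y:[3,19/2] z:[2,23/2] -> hit [3,4] leaf, test {P12(miss), P14(miss), P19(miss)}
    N5 x:[-14,-9] y:[12,31/2] z:[2,9/2] -> miss, prune
    N13 x:[-10,-4] y:[12,29/2] z:[15/2,10] -> miss, prune
  N11 x:[-33,-7] y:[17/2,18] z:[27/2,39/2] -> miss, prune
  N12 x:[-23,7] y:[31/2,41/2] z:[7/2,10] -> miss, prune

8 AABB tests over nodes [0, 8, 9, 4, 5, 13, 11, 12]; 1 leaf entered; closest miss.

== RESULT ==
8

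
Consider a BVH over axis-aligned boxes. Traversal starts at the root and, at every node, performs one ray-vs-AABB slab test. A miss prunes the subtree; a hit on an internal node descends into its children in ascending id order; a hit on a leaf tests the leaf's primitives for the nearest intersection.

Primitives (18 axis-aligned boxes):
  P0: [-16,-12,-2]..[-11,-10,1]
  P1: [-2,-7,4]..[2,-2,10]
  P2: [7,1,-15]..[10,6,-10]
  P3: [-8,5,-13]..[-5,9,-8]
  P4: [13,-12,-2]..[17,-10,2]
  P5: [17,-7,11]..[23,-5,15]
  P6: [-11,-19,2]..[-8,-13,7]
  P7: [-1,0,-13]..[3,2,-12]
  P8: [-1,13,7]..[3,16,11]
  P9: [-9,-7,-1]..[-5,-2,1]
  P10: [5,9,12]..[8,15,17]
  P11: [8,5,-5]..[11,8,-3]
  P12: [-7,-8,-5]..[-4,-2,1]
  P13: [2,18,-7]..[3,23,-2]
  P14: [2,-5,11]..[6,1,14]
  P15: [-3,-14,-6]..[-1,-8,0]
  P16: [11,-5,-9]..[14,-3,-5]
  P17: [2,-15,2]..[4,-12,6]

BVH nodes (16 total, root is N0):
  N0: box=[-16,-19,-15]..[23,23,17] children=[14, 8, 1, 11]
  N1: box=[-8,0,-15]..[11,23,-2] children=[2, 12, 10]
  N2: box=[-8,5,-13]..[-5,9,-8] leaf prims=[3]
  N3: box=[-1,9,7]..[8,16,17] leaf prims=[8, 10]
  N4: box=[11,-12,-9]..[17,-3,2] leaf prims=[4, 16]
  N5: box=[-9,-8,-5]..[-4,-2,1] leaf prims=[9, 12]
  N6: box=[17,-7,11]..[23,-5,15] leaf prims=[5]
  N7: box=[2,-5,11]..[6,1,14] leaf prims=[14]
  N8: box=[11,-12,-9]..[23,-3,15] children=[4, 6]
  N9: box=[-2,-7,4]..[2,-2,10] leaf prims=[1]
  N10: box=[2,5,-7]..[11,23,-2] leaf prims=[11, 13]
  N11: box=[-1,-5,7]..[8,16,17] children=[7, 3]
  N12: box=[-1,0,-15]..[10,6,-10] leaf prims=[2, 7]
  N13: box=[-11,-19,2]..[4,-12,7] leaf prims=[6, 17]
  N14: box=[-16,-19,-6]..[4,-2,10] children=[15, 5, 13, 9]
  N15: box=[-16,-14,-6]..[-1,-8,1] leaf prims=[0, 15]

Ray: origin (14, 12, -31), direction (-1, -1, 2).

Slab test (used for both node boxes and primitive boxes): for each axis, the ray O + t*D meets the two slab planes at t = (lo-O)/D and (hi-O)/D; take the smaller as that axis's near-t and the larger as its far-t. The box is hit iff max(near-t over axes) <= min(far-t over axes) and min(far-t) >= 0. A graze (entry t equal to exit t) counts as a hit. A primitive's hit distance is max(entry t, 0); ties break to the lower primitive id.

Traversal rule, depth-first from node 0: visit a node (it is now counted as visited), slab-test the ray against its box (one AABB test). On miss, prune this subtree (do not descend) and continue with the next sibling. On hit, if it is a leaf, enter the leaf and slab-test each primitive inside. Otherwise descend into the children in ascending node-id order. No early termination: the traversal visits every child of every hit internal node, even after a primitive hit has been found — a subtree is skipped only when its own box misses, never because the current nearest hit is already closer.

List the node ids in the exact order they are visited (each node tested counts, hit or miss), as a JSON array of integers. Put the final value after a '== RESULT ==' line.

Walk:
N0 x:[-9,30] y:[-11,31] z:[8,24] -> hit [8,24], descend [1, 8, 11, 14]
  N1 x:[3,22] y:[-11,12] z:[8,29/2] -> hit [8,12], descend [2, 10, 12]
    N2 x:[19,22] y:[3,7] z:[9,23/2] -> miss, prune
    N10 x:[3,12] y:[-11,7] z:[12,29/2] -> miss, prune
    N12 x:[4,15] y:[6,12] z:[8,21/2] -> hit [8,21/2] leaf, test {P2(miss), P7(miss)}
  N8 x:[-9,3] y:[15,24] z:[11,23] -> miss, prune
  N11 x:[6,15] y:[-4,17] z:[19,24] -> miss, prune
  N14 x:[10,30] y:[14,31] z:[25/2,41/2] -> hit [14,41/2], descend [5, 9, 13, 15]
    N5 x:[18,23] y:[14,20] z:[13,16] -> miss, prune
    N9 x:[12,16] y:[14,19] z:[35/2,41/2] -> miss, prune
    N13 x:[10,25] y:[24,31] z:[33/2,19] -> miss, prune
    N15 x:[15,30] y:[20,26] z:[25/2,16] -> miss, prune

order=[0, 1, 2, 10, 12, 8, 11, 14, 5, 9, 13, 15]  |boxes|=12  |leaves|=1  hit=miss

== RESULT ==
[0, 1, 2, 10, 12, 8, 11, 14, 5, 9, 13, 15]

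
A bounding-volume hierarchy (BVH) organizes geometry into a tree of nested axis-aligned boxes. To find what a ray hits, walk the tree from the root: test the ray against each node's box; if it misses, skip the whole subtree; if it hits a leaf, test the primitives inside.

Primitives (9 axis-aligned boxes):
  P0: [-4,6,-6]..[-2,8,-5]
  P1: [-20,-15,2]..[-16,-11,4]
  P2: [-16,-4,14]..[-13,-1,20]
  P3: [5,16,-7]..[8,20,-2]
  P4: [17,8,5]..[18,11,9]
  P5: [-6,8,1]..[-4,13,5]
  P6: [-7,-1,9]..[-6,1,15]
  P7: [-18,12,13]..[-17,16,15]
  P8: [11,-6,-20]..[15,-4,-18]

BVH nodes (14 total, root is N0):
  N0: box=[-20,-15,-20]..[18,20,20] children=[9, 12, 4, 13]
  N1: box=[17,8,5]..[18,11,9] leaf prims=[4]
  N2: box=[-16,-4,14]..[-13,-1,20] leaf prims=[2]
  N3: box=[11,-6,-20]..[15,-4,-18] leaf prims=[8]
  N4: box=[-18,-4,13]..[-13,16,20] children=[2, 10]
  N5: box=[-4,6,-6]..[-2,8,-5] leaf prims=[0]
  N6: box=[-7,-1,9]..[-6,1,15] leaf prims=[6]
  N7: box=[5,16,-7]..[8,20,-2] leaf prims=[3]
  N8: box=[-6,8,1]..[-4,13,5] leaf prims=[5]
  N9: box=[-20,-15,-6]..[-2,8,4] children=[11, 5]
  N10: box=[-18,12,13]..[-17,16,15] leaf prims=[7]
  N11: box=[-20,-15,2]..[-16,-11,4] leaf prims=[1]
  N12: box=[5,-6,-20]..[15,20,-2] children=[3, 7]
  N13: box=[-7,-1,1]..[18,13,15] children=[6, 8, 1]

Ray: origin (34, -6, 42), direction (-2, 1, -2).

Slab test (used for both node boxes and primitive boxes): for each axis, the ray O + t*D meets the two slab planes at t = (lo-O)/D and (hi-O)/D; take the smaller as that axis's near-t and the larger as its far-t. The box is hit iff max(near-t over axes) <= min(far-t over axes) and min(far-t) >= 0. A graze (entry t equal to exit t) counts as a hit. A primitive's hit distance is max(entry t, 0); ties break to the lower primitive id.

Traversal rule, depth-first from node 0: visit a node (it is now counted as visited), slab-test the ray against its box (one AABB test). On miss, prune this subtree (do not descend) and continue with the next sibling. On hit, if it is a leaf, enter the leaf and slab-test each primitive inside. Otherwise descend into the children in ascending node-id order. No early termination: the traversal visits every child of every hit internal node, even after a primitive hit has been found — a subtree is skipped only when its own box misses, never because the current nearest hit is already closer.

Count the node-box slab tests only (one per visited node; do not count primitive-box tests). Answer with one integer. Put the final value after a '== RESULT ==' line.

Trace the traversal:
N0 x:[8,27] y:[-9,26] z:[11,31] -> hit [11,26], descend [4, 9, 12, 13]
  N4 x:[47/2,26] y:[2,22] z:[11,29/2] -> miss, prune
  N9 x:[18,27] y:[-9,14] z:[19,24] -> miss, prune
  N12 x:[19/2,29/2] y:[0,26] z:[22,31] -> miss, prune
  N13 x:[8,41/2] y:[5,19] z:[27/2,41/2] -> hit [27/2,19], descend [1, 6, 8]
    N1 x:[8,17/2] y:[14,17] z:[33/2,37/2] -> miss, prune
    N6 x:[20,41/2] y:[5,7] z:[27/2,33/2] -> miss, prune
    N8 x:[19,20] y:[14,19] z:[37/2,41/2] -> hit [19,19] leaf, test {P5@t=19}

order=[0, 4, 9, 12, 13, 1, 6, 8]  |boxes|=8  |leaves|=1  hit=P5

== RESULT ==
8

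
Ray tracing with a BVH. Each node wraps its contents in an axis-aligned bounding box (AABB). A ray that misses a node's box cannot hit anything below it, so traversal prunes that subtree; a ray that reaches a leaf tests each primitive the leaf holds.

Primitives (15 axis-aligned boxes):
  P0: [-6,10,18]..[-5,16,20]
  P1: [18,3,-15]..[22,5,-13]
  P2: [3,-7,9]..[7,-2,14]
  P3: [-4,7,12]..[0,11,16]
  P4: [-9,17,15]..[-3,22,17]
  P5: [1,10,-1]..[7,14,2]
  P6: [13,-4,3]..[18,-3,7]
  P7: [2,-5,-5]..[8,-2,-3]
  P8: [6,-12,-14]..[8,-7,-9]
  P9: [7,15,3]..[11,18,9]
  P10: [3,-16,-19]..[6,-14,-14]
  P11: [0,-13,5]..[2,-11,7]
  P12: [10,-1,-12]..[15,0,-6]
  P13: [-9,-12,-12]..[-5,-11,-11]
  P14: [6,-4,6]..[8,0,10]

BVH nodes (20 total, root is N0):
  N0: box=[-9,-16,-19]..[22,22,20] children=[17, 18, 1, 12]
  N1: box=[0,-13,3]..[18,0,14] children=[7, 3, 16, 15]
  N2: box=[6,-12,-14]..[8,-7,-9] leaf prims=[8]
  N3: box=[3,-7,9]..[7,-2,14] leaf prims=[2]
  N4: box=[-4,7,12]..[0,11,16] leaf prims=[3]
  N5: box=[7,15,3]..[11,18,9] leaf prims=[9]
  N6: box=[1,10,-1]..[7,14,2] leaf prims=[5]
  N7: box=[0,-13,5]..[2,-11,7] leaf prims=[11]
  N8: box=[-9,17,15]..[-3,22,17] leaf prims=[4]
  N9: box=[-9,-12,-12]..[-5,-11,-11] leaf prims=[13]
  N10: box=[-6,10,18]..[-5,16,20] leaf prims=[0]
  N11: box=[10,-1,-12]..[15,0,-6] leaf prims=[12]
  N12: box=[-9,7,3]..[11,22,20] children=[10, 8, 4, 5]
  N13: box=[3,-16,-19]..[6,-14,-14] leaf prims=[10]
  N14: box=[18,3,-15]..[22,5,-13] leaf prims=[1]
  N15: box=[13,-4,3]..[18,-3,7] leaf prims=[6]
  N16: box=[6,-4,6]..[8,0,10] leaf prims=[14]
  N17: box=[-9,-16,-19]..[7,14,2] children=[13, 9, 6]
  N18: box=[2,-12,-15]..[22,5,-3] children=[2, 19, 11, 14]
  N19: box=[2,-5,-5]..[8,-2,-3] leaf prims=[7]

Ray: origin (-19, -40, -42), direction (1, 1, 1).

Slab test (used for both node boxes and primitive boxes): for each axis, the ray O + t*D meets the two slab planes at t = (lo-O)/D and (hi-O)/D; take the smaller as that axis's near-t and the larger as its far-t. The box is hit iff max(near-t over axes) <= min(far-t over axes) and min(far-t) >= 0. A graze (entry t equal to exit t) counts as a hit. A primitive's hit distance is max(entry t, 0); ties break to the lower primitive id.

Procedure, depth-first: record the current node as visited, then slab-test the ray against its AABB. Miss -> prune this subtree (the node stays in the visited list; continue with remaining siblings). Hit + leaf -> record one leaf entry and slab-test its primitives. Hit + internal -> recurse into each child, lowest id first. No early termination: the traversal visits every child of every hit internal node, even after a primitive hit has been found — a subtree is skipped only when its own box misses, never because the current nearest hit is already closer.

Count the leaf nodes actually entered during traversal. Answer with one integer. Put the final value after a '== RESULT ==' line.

Trace the traversal:
N0 x:[10,41] y:[24,62] z:[23,62] -> hit [24,41], descend [1, 12, 17, 18]
  N1 x:[19,37] y:[27,40] z:[45,56] -> miss, prune
  N12 x:[10,30] y:[47,62] z:[45,62] -> miss, prune
  N17 x:[10,26] y:[24,54] z:[23,44] -> hit [24,26], descend [6, 9, 13]
    N6 x:[20,26] y:[50,54] z:[41,44] -> miss, prune
    N9 x:[10,14] y:[28,29] z:[30,31] -> miss, prune
    N13 x:[22,25] y:[24,26] z:[23,28] -> hit [24,25] leaf, test {P10@t=24}
  N18 x:[21,41] y:[28,45] z:[27,39] -> hit [28,39], descend [2, 11, 14, 19]
    N2 x:[25,27] y:[28,33] z:[28,33] -> miss, prune
    N11 x:[29,34] y:[39,40] z:[30,36] -> miss, prune
    N14 x:[37,41] y:[43,45] z:[27,29] -> miss, prune
    N19 x:[21,27] y:[35,38] z:[37,39] -> miss, prune

order=[0, 1, 12, 17, 6, 9, 13, 18, 2, 11, 14, 19]  |boxes|=12  |leaves|=1  hit=P10

== RESULT ==
1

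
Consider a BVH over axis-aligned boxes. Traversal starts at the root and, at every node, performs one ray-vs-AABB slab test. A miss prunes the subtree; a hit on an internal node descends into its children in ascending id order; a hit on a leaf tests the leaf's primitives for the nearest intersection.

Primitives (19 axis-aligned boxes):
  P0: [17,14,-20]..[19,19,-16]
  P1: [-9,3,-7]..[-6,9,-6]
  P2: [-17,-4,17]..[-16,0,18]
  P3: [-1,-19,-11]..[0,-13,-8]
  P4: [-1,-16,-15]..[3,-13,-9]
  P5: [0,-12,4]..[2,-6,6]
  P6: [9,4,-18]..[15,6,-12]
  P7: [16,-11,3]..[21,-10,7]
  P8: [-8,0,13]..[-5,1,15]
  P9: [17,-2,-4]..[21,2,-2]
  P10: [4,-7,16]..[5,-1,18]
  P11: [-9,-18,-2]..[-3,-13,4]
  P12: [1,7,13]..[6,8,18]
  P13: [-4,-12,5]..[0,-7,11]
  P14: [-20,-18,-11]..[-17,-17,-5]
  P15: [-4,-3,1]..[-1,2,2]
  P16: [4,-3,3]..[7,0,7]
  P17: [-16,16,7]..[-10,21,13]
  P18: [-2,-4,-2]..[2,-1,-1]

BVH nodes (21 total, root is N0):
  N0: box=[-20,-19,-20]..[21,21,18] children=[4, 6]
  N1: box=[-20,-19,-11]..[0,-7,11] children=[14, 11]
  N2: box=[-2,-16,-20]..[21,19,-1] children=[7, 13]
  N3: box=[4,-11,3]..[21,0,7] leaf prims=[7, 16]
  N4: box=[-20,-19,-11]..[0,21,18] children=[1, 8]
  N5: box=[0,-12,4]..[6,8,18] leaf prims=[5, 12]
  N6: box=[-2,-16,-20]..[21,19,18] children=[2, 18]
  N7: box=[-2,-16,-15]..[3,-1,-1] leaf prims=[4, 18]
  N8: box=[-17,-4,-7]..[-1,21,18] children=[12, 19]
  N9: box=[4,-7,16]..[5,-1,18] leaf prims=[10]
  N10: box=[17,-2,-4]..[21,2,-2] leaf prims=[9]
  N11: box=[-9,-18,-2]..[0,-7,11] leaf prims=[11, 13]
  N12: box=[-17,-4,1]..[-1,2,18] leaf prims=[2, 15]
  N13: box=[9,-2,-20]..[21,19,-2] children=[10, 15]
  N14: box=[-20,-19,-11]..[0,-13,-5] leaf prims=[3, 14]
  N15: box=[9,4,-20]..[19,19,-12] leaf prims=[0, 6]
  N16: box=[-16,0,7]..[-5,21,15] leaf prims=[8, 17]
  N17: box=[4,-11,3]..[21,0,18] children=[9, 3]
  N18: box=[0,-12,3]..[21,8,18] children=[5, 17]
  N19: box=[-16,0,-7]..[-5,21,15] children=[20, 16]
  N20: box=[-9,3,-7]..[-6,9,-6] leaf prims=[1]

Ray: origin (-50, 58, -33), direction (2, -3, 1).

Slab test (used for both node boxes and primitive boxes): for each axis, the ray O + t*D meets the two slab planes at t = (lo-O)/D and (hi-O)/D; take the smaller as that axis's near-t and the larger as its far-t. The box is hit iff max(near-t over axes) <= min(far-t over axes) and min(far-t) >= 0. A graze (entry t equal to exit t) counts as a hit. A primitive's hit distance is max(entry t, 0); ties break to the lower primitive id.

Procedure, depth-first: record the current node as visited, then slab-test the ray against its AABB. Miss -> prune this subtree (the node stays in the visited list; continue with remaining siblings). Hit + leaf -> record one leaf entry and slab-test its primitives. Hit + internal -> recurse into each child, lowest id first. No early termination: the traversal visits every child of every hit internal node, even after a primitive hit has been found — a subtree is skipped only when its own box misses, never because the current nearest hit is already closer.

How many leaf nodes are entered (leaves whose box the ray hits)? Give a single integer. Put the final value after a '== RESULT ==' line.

Trace the traversal:
N0 x:[15,71/2] y:[37/3,77/3] z:[13,51] -> hit [15,77/3], descend [4, 6]
  N4 x:[15,25] y:[37/3,77/3] z:[22,51] -> hit [22,25], descend [1, 8]
    N1 x:[15,25] y:[65/3,77/3] z:[22,44] -> hit [22,25], descend [11, 14]
      N11 x:[41/2,25] y:[65/3,76/3] z:[31,44] -> miss, prune
      N14 x:[15,25] y:[71/3,77/3] z:[22,28] -> hit [71/3,25] leaf, test {P3@t=49/2, P14(miss)}
    N8 x:[33/2,49/2] y:[37/3,62/3] z:[26,51] -> miss, prune
  N6 x:[24,71/2] y:[13,74/3] z:[13,51] -> hit [24,74/3], descend [2, 18]
    N2 x:[24,71/2] y:[13,74/3] z:[13,32] -> hit [24,74/3], descend [7, 13]
      N7 x:[24,53/2] y:[59/3,74/3] z:[18,32] -> hit [24,74/3] leaf, test {P4(miss), P18(miss)}
      N13 x:[59/2,71/2] y:[13,20] z:[13,31] -> miss, prune
    N18 x:[25,71/2] y:[50/3,70/3] z:[36,51] -> miss, prune

Visited [0, 4, 1, 11, 14, 8, 6, 2, 7, 13, 18]. Tests: 11 box, 2 leaf. Nearest: P3.

== RESULT ==
2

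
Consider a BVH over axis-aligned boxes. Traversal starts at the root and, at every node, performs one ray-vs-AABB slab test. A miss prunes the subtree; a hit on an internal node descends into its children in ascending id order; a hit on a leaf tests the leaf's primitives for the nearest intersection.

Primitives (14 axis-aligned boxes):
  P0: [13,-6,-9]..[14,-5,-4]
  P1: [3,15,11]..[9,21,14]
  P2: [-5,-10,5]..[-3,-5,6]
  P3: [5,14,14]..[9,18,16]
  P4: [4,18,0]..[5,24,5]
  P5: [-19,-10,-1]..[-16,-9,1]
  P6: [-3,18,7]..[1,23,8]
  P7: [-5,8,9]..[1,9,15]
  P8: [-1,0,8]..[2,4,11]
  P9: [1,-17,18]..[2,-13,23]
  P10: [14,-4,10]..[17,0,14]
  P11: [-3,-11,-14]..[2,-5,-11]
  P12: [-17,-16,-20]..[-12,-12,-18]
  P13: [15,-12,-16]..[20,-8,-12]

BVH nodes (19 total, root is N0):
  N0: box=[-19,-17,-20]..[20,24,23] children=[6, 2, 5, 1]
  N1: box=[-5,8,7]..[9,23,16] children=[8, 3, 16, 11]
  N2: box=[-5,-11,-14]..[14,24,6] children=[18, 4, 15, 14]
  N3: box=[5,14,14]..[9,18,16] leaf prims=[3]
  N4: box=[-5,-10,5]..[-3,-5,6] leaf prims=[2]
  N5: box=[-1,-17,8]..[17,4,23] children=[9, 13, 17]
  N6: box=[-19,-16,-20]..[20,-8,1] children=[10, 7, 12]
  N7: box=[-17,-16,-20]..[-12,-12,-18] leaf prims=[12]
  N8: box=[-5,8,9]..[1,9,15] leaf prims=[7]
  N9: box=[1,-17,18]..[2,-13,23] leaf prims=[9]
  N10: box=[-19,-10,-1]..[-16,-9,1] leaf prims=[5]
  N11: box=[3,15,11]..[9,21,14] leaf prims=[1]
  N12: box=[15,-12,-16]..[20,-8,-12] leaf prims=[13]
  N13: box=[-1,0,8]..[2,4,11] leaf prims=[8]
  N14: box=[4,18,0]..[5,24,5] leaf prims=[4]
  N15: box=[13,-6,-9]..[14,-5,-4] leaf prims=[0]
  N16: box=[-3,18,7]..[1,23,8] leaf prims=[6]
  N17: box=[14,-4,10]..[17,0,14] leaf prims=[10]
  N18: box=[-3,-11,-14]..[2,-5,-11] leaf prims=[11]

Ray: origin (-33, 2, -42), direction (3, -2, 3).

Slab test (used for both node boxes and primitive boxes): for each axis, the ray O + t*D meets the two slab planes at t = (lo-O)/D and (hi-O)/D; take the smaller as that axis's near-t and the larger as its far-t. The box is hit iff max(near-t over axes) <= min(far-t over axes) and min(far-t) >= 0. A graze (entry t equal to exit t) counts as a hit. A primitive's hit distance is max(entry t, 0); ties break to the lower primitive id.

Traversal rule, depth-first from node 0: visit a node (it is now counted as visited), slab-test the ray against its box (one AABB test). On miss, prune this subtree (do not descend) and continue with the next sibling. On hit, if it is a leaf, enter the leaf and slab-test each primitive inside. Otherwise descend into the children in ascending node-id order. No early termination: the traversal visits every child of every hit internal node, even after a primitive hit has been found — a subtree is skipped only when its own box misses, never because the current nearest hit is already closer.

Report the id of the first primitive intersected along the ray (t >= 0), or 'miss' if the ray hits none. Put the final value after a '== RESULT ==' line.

Walk:
N0 x:[14/3,53/3] y:[-11,19/2] z:[22/3,65/3] -> hit [22/3,19/2], descend [1, 2, 5, 6]
  N1 x:[28/3,14] y:[-21/2,-3] z:[49/3,58/3] -> miss, prune
  N2 x:[28/3,47/3] y:[-11,13/2] z:[28/3,16] -> miss, prune
  N5 x:[32/3,50/3] y:[-1,19/2] z:[50/3,65/3] -> miss, prune
  N6 x:[14/3,53/3] y:[5,9] z:[22/3,43/3] -> hit [22/3,9], descend [7, 10, 12]
    N7 x:[16/3,7] y:[7,9] z:[22/3,8] -> miss, prune
    N10 x:[14/3,17/3] y:[11/2,6] z:[41/3,43/3] -> miss, prune
    N12 x:[16,53/3] y:[5,7] z:[26/3,10] -> miss, prune

order=[0, 1, 2, 5, 6, 7, 10, 12]  |boxes|=8  |leaves|=0  hit=miss

== RESULT ==
miss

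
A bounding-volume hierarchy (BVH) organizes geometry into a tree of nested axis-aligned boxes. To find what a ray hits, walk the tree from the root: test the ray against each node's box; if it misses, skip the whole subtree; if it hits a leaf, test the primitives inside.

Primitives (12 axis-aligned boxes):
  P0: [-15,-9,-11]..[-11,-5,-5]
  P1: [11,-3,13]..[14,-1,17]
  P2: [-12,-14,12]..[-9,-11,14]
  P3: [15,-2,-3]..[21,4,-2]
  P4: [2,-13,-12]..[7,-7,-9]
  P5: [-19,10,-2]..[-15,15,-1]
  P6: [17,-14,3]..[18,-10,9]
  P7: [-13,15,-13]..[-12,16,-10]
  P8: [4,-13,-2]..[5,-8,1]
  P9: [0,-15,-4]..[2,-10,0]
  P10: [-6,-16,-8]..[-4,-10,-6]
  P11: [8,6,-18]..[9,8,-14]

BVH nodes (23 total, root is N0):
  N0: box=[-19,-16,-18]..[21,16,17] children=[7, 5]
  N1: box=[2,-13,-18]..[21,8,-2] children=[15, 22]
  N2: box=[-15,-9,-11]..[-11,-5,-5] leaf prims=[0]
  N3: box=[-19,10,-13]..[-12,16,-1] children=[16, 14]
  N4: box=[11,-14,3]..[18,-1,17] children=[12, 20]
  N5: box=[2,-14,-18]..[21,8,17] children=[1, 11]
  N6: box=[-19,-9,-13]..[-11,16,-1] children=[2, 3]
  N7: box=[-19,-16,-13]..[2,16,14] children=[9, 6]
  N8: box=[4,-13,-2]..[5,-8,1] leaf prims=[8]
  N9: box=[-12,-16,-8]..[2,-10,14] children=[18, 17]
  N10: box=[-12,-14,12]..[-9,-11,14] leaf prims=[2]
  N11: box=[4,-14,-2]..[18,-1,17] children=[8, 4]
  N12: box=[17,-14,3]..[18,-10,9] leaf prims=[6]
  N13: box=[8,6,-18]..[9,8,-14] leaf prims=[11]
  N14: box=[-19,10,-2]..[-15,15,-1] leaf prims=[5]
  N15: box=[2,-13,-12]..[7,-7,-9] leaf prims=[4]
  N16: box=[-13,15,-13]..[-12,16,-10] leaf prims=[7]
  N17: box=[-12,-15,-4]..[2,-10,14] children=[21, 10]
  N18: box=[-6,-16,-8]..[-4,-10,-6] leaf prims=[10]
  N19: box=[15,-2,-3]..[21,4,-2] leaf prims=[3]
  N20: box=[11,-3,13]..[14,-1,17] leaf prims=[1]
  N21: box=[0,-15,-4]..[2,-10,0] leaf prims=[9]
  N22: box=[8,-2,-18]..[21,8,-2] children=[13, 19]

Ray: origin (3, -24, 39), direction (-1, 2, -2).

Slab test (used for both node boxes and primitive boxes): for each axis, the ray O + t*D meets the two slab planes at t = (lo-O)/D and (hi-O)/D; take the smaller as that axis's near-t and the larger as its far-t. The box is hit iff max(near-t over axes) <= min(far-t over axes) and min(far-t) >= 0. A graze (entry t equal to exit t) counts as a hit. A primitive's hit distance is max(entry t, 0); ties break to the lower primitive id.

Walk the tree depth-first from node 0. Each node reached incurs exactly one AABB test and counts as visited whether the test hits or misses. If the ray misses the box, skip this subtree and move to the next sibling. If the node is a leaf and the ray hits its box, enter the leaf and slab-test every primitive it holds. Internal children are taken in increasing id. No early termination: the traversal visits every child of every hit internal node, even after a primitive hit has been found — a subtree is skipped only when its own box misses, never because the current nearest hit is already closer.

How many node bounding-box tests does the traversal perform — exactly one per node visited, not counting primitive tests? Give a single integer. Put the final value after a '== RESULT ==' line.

Walk:
N0 x:[-18,22] y:[4,20] z:[11,57/2] -> hit [11,20], descend [5, 7]
  N5 x:[-18,1] y:[5,16] z:[11,57/2] -> miss, prune
  N7 x:[1,22] y:[4,20] z:[25/2,26] -> hit [25/2,20], descend [6, 9]
    N6 x:[14,22] y:[15/2,20] z:[20,26] -> hit [20,20], descend [2, 3]
      N2 x:[14,18] y:[15/2,19/2] z:[22,25] -> miss, prune
      N3 x:[15,22] y:[17,20] z:[20,26] -> hit [20,20], descend [14, 16]
        N14 x:[18,22] y:[17,39/2] z:[20,41/2] -> miss, prune
        N16 x:[15,16] y:[39/2,20] z:[49/2,26] -> miss, prune
    N9 x:[1,15] y:[4,7] z:[25/2,47/2] -> miss, prune

Summary -> nodes [0, 5, 7, 6, 2, 3, 14, 16, 9]; box-tests=9; leaf-entries=0; first=miss

== RESULT ==
9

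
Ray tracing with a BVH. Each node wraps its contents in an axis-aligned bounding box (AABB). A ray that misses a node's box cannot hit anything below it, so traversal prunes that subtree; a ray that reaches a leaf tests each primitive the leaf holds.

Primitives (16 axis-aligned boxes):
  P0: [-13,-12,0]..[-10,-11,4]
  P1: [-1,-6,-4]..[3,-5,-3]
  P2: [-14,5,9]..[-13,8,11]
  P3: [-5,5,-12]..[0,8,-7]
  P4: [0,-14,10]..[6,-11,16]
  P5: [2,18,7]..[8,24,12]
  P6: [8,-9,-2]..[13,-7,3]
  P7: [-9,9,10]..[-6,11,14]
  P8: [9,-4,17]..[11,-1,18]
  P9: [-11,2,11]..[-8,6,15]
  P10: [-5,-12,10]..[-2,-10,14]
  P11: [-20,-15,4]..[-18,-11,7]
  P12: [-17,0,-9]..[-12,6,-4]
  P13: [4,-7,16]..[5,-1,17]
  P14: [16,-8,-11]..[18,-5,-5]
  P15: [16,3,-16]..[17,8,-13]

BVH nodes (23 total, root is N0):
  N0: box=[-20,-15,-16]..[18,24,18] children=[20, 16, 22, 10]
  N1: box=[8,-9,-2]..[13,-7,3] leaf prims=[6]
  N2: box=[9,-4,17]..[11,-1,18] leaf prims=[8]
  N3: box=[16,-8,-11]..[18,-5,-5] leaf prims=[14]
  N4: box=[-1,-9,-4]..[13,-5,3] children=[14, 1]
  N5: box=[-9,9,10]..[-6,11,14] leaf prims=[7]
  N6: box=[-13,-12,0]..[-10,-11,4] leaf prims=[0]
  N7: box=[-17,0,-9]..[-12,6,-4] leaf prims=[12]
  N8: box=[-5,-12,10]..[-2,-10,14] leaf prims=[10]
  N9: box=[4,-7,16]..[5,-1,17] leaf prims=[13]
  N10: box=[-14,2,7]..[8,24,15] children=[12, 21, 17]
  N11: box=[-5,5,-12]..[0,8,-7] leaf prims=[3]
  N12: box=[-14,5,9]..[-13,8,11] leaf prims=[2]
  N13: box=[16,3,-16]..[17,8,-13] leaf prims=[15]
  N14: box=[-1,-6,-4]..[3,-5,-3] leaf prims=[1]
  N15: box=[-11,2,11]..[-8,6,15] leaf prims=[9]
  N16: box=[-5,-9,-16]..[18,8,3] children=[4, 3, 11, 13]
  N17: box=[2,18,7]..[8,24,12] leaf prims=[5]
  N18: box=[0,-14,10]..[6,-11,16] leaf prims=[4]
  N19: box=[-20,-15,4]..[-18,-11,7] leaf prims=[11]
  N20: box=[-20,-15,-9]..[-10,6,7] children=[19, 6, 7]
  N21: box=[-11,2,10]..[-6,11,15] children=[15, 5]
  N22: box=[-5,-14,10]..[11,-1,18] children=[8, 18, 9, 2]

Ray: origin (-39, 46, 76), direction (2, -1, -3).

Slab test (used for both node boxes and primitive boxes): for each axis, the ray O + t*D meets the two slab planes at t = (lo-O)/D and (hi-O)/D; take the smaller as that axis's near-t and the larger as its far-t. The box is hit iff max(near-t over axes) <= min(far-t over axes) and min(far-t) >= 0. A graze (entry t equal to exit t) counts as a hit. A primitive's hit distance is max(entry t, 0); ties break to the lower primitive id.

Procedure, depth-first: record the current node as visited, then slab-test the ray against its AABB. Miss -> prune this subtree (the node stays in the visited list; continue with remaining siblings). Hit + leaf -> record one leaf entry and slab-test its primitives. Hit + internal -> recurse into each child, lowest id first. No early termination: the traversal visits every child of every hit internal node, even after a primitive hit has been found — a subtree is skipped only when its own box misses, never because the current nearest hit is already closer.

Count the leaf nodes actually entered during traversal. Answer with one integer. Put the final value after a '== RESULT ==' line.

Trace the traversal:
N0 x:[19/2,57/2] y:[22,61] z:[58/3,92/3] -> hit [22,57/2], descend [10, 16, 20, 22]
  N10 x:[25/2,47/2] y:[22,44] z:[61/3,23] -> hit [22,23], descend [12, 17, 21]
    N12 x:[25/2,13] y:[38,41] z:[65/3,67/3] -> miss, prune
    N17 x:[41/2,47/2] y:[22,28] z:[64/3,23] -> hit [22,23] leaf, test {P5@t=22}
    N21 x:[14,33/2] y:[35,44] z:[61/3,22] -> miss, prune
  N16 x:[17,57/2] y:[38,55] z:[73/3,92/3] -> miss, prune
  N20 x:[19/2,29/2] y:[40,61] z:[23,85/3] -> miss, prune
  N22 x:[17,25] y:[47,60] z:[58/3,22] -> miss, prune

Visited [0, 10, 12, 17, 21, 16, 20, 22]. Tests: 8 box, 1 leaf. Nearest: P5.

== RESULT ==
1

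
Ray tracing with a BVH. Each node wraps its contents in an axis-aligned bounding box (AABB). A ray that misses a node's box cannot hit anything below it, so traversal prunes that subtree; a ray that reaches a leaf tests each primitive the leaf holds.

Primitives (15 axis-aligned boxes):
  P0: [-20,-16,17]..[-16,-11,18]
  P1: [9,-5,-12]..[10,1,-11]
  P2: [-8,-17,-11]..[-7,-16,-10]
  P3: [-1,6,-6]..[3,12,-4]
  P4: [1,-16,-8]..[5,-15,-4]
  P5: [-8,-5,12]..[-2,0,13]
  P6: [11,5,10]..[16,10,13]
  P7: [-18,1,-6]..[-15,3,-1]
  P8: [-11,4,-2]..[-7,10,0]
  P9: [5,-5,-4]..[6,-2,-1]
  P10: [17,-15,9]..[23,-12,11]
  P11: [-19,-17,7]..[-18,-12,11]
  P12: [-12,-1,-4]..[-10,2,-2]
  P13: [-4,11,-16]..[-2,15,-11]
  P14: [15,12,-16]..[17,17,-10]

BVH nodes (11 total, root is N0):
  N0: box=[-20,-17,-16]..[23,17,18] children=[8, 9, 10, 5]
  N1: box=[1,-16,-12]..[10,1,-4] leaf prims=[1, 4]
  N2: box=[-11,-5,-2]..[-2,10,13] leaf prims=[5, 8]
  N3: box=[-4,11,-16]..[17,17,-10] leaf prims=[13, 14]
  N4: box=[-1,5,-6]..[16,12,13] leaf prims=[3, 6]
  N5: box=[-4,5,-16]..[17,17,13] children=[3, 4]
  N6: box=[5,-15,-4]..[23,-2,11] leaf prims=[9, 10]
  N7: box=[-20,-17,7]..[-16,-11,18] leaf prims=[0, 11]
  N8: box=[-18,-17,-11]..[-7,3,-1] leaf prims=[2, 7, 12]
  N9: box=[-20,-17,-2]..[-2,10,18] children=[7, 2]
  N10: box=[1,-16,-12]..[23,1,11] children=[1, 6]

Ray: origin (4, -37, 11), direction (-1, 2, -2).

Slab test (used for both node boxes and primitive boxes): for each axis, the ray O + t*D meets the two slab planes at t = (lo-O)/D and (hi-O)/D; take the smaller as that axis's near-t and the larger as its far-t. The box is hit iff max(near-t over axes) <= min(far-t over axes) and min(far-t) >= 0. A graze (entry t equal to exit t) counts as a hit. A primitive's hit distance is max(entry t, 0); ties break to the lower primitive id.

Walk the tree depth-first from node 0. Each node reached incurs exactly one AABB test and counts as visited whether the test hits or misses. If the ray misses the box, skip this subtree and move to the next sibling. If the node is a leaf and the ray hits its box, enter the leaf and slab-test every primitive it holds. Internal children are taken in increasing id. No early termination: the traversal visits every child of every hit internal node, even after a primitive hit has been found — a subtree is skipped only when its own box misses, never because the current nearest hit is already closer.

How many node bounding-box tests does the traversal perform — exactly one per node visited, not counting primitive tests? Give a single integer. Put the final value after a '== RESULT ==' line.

Trace the traversal:
N0 x:[-19,24] y:[10,27] z:[-7/2,27/2] -> hit [10,27/2], descend [5, 8, 9, 10]
  N5 x:[-13,8] y:[21,27] z:[-1,27/2] -> miss, prune
  N8 x:[11,22] y:[10,20] z:[6,11] -> hit [11,11] leaf, test {P2(miss), P7(miss), P12(miss)}
  N9 x:[6,24] y:[10,47/2] z:[-7/2,13/2] -> miss, prune
  N10 x:[-19,3] y:[21/2,19] z:[0,23/2] -> miss, prune

Summary -> nodes [0, 5, 8, 9, 10]; box-tests=5; leaf-entries=1; first=miss

== RESULT ==
5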